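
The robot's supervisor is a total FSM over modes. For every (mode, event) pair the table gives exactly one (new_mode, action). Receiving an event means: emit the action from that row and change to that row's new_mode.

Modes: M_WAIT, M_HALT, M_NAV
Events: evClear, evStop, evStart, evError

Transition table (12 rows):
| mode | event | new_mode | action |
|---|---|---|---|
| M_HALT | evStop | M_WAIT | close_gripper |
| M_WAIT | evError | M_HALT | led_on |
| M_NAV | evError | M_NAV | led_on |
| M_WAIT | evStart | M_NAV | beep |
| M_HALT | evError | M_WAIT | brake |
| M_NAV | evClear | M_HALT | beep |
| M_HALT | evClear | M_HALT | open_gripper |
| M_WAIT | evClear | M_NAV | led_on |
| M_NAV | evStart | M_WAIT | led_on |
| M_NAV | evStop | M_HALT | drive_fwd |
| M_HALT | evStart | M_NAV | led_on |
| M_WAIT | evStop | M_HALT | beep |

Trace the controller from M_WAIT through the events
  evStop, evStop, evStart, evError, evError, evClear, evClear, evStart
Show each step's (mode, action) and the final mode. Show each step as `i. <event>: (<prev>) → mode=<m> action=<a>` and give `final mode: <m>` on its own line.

1. evStop: (M_WAIT) → mode=M_HALT action=beep
2. evStop: (M_HALT) → mode=M_WAIT action=close_gripper
3. evStart: (M_WAIT) → mode=M_NAV action=beep
4. evError: (M_NAV) → mode=M_NAV action=led_on
5. evError: (M_NAV) → mode=M_NAV action=led_on
6. evClear: (M_NAV) → mode=M_HALT action=beep
7. evClear: (M_HALT) → mode=M_HALT action=open_gripper
8. evStart: (M_HALT) → mode=M_NAV action=led_on

final mode: M_NAV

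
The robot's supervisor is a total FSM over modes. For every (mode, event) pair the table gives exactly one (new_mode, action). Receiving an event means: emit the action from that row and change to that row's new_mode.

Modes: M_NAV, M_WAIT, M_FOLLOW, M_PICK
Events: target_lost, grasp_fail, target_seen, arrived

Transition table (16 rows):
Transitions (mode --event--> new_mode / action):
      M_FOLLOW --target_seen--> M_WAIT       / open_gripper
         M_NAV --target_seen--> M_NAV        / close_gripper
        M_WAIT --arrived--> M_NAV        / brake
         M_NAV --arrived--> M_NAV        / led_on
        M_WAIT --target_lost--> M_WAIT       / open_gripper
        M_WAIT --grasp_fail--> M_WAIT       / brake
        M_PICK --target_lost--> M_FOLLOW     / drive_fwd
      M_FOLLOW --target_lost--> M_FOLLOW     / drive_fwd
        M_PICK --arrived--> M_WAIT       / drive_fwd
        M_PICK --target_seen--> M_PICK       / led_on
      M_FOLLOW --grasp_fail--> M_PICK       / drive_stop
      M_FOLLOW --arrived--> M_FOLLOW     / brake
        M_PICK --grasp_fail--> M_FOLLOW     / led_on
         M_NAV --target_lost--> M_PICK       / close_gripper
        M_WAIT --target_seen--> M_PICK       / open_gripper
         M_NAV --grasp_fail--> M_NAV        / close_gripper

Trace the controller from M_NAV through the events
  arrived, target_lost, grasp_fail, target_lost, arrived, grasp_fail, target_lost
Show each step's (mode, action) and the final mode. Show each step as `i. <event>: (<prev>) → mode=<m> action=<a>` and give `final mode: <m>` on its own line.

1. arrived: (M_NAV) → mode=M_NAV action=led_on
2. target_lost: (M_NAV) → mode=M_PICK action=close_gripper
3. grasp_fail: (M_PICK) → mode=M_FOLLOW action=led_on
4. target_lost: (M_FOLLOW) → mode=M_FOLLOW action=drive_fwd
5. arrived: (M_FOLLOW) → mode=M_FOLLOW action=brake
6. grasp_fail: (M_FOLLOW) → mode=M_PICK action=drive_stop
7. target_lost: (M_PICK) → mode=M_FOLLOW action=drive_fwd

final mode: M_FOLLOW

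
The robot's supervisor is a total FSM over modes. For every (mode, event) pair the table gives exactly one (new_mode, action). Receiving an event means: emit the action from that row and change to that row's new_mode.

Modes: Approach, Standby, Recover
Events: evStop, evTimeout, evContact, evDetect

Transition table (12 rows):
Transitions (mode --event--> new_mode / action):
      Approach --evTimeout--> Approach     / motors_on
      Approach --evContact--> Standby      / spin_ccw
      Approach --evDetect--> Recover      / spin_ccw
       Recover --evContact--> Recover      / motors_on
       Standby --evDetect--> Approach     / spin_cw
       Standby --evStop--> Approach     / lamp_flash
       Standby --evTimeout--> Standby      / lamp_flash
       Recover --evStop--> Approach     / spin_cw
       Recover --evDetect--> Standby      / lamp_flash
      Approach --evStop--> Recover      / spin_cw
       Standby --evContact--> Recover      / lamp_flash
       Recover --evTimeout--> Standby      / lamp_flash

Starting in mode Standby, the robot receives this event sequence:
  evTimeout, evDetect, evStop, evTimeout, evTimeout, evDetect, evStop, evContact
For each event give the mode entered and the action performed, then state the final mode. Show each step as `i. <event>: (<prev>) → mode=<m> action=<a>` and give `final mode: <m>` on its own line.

final mode: Recover

1. evTimeout: (Standby) → mode=Standby action=lamp_flash
2. evDetect: (Standby) → mode=Approach action=spin_cw
3. evStop: (Approach) → mode=Recover action=spin_cw
4. evTimeout: (Recover) → mode=Standby action=lamp_flash
5. evTimeout: (Standby) → mode=Standby action=lamp_flash
6. evDetect: (Standby) → mode=Approach action=spin_cw
7. evStop: (Approach) → mode=Recover action=spin_cw
8. evContact: (Recover) → mode=Recover action=motors_on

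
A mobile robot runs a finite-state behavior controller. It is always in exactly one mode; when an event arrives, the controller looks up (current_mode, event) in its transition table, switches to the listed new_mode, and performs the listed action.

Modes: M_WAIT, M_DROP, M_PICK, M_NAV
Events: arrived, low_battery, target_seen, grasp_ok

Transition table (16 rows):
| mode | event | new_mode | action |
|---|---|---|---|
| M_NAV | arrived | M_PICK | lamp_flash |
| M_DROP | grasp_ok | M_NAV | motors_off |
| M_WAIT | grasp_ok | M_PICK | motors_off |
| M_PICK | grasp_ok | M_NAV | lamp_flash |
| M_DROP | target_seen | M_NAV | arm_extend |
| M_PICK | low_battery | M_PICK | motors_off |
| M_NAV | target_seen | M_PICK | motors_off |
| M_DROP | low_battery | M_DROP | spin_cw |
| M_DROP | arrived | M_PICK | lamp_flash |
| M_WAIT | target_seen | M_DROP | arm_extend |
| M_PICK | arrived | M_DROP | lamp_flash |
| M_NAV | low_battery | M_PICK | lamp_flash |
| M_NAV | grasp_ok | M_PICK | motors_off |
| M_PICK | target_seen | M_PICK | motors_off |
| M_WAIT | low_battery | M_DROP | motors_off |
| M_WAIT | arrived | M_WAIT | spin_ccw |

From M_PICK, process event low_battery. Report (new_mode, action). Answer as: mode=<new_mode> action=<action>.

current mode = M_PICK; filter table to that mode:
  (M_PICK, grasp_ok) → (M_NAV, lamp_flash)
  (M_PICK, low_battery) → (M_PICK, motors_off)  ← event matches
  (M_PICK, arrived) → (M_DROP, lamp_flash)
  (M_PICK, target_seen) → (M_PICK, motors_off)
event = low_battery selects (M_PICK, motors_off)

mode=M_PICK action=motors_off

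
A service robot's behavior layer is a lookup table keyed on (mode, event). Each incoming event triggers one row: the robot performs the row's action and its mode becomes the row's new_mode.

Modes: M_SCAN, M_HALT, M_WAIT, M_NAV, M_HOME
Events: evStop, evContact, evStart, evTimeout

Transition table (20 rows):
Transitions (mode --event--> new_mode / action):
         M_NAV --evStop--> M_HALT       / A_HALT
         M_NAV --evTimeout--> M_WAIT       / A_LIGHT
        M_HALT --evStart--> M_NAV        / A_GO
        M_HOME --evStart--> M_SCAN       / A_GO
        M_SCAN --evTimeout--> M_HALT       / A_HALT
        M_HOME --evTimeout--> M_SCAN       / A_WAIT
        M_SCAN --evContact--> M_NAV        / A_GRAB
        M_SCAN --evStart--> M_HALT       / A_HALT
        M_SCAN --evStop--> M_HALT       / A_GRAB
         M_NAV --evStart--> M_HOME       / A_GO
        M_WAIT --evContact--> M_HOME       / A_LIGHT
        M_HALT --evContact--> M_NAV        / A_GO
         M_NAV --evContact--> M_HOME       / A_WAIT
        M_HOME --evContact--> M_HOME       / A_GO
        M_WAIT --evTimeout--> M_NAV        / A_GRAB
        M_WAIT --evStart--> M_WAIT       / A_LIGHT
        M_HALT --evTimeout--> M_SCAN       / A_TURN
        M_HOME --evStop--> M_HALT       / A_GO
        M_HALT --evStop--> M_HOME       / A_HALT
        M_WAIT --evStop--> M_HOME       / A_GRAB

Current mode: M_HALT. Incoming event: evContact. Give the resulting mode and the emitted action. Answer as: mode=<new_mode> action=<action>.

current mode = M_HALT; filter table to that mode:
  (M_HALT, evStart) → (M_NAV, A_GO)
  (M_HALT, evContact) → (M_NAV, A_GO)  ← event matches
  (M_HALT, evTimeout) → (M_SCAN, A_TURN)
  (M_HALT, evStop) → (M_HOME, A_HALT)
event = evContact selects (M_NAV, A_GO)

mode=M_NAV action=A_GO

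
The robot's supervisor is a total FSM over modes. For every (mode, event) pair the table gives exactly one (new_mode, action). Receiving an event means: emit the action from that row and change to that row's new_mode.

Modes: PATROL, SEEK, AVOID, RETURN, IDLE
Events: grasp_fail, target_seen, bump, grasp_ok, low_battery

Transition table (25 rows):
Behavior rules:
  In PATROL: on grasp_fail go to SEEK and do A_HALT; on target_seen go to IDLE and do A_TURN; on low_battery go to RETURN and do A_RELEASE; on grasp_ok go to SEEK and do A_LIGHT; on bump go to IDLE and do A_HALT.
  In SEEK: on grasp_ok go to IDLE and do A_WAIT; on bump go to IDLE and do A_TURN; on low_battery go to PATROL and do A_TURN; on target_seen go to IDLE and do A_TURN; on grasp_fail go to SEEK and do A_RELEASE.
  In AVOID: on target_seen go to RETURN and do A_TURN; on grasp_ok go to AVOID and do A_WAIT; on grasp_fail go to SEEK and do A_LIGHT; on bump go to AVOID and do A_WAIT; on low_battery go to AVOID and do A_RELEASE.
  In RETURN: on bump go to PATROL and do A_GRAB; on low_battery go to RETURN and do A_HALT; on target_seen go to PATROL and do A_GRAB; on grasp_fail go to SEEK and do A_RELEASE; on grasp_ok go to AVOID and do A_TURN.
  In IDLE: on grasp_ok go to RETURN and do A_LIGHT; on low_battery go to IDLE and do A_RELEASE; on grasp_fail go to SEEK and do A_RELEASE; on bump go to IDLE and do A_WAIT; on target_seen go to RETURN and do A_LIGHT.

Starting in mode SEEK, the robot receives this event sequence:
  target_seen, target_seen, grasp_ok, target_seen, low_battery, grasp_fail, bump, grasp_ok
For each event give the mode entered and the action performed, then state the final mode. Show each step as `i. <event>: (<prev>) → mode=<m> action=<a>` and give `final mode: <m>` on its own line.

final mode: RETURN

1. target_seen: (SEEK) → mode=IDLE action=A_TURN
2. target_seen: (IDLE) → mode=RETURN action=A_LIGHT
3. grasp_ok: (RETURN) → mode=AVOID action=A_TURN
4. target_seen: (AVOID) → mode=RETURN action=A_TURN
5. low_battery: (RETURN) → mode=RETURN action=A_HALT
6. grasp_fail: (RETURN) → mode=SEEK action=A_RELEASE
7. bump: (SEEK) → mode=IDLE action=A_TURN
8. grasp_ok: (IDLE) → mode=RETURN action=A_LIGHT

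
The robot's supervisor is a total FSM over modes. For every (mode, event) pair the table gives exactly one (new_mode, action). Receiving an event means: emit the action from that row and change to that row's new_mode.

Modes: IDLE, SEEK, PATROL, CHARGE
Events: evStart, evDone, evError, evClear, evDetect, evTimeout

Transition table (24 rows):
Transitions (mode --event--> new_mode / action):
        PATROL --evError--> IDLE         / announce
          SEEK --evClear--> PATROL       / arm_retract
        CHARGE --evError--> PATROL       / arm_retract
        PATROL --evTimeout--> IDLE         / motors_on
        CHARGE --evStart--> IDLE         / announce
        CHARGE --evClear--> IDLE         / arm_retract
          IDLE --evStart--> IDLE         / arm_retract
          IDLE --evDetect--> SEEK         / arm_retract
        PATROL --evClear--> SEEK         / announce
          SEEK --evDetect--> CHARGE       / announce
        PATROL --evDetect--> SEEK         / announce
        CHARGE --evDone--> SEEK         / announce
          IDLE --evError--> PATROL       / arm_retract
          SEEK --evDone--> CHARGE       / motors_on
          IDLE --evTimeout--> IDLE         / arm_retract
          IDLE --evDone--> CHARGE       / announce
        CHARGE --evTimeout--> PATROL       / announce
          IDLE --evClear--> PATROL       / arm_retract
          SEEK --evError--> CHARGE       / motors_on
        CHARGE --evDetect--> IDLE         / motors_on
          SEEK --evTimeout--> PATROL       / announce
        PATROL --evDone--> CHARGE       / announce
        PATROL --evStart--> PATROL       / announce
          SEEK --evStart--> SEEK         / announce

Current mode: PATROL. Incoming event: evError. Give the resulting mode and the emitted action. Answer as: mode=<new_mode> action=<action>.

mode=IDLE action=announce

current mode = PATROL; filter table to that mode:
  (PATROL, evError) → (IDLE, announce)  ← event matches
  (PATROL, evTimeout) → (IDLE, motors_on)
  (PATROL, evClear) → (SEEK, announce)
  (PATROL, evDetect) → (SEEK, announce)
  (PATROL, evDone) → (CHARGE, announce)
  (PATROL, evStart) → (PATROL, announce)
event = evError selects (IDLE, announce)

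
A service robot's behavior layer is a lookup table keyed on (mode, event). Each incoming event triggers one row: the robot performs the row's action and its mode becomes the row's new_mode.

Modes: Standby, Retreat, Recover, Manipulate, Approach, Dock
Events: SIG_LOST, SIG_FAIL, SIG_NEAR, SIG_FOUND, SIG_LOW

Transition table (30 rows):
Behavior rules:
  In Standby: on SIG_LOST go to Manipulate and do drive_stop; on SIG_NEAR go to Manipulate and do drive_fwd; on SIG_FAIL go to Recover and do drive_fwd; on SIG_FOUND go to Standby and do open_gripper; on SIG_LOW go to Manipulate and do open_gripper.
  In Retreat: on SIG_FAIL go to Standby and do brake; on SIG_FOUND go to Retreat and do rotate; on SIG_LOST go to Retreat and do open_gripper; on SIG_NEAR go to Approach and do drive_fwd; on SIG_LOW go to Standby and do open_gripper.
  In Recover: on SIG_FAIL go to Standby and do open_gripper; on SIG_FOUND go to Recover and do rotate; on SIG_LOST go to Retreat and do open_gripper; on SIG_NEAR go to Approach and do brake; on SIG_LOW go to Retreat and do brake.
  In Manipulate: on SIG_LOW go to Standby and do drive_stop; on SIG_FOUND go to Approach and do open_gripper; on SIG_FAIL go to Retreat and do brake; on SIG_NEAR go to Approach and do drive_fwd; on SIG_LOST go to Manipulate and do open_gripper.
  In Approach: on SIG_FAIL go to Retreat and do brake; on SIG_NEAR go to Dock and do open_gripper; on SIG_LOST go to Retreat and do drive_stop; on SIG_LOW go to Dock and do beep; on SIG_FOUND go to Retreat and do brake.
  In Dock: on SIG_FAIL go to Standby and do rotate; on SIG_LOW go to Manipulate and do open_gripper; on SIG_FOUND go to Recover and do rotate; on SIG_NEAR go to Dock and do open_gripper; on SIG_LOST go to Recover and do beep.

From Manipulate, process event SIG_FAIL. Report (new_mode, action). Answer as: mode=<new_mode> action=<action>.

current mode = Manipulate; filter table to that mode:
  (Manipulate, SIG_LOW) → (Standby, drive_stop)
  (Manipulate, SIG_FOUND) → (Approach, open_gripper)
  (Manipulate, SIG_FAIL) → (Retreat, brake)  ← event matches
  (Manipulate, SIG_NEAR) → (Approach, drive_fwd)
  (Manipulate, SIG_LOST) → (Manipulate, open_gripper)
event = SIG_FAIL selects (Retreat, brake)

mode=Retreat action=brake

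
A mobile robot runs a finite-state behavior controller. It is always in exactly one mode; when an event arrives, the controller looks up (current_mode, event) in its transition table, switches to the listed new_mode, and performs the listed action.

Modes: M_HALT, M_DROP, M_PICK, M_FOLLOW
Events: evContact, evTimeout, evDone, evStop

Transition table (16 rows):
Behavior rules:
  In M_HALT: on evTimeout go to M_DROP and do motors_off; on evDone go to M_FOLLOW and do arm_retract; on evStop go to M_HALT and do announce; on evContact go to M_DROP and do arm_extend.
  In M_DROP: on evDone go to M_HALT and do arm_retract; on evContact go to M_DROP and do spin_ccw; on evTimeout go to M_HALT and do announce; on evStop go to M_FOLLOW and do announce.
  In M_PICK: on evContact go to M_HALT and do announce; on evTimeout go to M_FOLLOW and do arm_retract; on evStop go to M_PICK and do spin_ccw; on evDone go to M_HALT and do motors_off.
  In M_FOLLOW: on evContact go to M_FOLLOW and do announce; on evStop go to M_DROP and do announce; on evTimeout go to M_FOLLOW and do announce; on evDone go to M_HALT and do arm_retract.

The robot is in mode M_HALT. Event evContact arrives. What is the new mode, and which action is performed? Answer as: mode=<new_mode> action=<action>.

current mode = M_HALT; filter table to that mode:
  (M_HALT, evTimeout) → (M_DROP, motors_off)
  (M_HALT, evDone) → (M_FOLLOW, arm_retract)
  (M_HALT, evStop) → (M_HALT, announce)
  (M_HALT, evContact) → (M_DROP, arm_extend)  ← event matches
event = evContact selects (M_DROP, arm_extend)

mode=M_DROP action=arm_extend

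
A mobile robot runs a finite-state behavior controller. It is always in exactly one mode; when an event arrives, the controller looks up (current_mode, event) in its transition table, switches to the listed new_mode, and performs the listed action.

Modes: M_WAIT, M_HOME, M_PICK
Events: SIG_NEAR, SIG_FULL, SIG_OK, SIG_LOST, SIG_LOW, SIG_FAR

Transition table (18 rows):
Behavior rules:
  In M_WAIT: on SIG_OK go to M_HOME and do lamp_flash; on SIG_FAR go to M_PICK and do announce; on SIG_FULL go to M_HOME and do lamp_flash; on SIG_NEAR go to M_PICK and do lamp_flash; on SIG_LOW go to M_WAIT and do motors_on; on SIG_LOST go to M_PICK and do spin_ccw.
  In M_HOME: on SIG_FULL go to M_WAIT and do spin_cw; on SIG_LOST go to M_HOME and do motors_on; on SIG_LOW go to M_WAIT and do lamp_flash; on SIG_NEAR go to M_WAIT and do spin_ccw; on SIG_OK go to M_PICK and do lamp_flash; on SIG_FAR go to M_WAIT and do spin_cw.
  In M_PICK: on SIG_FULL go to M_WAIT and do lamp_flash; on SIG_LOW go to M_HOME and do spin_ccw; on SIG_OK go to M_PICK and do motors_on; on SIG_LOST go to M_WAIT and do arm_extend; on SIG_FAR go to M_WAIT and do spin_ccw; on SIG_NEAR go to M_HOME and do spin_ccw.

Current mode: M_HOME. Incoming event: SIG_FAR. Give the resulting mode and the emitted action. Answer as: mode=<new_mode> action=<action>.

mode=M_WAIT action=spin_cw

current mode = M_HOME; filter table to that mode:
  (M_HOME, SIG_FULL) → (M_WAIT, spin_cw)
  (M_HOME, SIG_LOST) → (M_HOME, motors_on)
  (M_HOME, SIG_LOW) → (M_WAIT, lamp_flash)
  (M_HOME, SIG_NEAR) → (M_WAIT, spin_ccw)
  (M_HOME, SIG_OK) → (M_PICK, lamp_flash)
  (M_HOME, SIG_FAR) → (M_WAIT, spin_cw)  ← event matches
event = SIG_FAR selects (M_WAIT, spin_cw)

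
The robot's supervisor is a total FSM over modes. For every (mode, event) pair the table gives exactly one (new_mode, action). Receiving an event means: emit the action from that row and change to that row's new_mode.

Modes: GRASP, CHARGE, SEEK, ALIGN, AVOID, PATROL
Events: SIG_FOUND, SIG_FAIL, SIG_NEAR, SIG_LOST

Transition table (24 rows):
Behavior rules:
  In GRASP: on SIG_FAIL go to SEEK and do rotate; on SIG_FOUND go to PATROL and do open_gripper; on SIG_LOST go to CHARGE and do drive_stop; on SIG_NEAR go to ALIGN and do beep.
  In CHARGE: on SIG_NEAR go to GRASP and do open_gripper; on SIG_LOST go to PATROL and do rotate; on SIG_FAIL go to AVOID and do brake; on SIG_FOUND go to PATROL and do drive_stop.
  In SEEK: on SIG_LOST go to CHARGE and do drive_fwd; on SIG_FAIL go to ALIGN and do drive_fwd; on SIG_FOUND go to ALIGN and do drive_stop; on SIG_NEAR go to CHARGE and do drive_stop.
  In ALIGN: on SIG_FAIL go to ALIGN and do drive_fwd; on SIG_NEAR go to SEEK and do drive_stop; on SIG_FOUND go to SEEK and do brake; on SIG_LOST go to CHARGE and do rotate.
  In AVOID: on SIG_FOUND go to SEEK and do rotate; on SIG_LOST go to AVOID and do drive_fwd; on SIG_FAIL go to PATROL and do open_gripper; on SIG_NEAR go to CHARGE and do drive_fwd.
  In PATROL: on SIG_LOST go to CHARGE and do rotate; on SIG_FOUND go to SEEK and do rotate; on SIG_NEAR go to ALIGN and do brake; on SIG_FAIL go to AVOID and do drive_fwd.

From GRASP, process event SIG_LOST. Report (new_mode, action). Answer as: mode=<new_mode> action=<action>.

current mode = GRASP; filter table to that mode:
  (GRASP, SIG_FAIL) → (SEEK, rotate)
  (GRASP, SIG_FOUND) → (PATROL, open_gripper)
  (GRASP, SIG_LOST) → (CHARGE, drive_stop)  ← event matches
  (GRASP, SIG_NEAR) → (ALIGN, beep)
event = SIG_LOST selects (CHARGE, drive_stop)

mode=CHARGE action=drive_stop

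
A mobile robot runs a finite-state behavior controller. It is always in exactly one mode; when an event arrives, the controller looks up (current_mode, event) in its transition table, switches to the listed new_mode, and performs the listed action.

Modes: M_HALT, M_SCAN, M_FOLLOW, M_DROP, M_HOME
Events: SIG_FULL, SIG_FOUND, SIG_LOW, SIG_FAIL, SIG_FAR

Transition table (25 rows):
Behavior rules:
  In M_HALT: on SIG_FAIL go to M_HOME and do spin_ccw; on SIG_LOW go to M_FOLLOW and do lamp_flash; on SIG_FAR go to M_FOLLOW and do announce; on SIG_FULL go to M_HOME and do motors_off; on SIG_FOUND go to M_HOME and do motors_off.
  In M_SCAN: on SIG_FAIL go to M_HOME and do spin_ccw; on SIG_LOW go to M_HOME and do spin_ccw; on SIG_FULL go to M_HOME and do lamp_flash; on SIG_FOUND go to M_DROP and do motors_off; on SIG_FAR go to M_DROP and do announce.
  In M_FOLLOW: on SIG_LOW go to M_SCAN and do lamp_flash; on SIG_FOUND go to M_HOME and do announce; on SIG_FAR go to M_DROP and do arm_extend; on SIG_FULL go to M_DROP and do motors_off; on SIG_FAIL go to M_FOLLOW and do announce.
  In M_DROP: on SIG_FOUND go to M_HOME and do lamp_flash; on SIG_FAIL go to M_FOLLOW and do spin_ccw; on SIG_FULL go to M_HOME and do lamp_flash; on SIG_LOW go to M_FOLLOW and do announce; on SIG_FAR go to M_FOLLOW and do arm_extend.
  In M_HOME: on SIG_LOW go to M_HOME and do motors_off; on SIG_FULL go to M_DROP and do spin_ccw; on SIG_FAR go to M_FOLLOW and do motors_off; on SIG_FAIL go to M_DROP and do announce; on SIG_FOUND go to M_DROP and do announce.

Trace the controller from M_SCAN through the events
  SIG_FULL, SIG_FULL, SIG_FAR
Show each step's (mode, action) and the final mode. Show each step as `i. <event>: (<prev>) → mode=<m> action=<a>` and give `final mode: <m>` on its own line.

final mode: M_FOLLOW

1. SIG_FULL: (M_SCAN) → mode=M_HOME action=lamp_flash
2. SIG_FULL: (M_HOME) → mode=M_DROP action=spin_ccw
3. SIG_FAR: (M_DROP) → mode=M_FOLLOW action=arm_extend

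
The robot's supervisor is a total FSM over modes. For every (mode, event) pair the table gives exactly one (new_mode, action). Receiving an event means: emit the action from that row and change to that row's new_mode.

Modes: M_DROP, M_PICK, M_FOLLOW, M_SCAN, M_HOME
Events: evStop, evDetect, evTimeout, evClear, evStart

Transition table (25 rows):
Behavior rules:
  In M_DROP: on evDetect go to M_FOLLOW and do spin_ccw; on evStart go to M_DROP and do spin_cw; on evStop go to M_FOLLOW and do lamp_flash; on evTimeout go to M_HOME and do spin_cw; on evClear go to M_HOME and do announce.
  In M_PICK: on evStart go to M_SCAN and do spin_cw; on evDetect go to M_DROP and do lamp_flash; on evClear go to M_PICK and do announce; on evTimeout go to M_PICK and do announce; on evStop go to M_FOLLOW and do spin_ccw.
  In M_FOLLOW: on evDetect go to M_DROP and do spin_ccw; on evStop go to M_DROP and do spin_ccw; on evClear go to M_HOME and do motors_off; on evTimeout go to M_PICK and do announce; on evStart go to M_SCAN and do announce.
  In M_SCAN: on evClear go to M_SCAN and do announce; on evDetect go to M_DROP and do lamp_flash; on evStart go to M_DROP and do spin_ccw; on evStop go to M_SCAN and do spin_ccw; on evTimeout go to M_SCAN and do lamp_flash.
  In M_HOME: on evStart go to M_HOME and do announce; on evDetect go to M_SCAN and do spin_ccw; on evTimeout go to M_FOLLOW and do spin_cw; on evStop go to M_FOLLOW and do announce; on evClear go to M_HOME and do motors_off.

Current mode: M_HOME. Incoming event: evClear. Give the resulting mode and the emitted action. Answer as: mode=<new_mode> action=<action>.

current mode = M_HOME; filter table to that mode:
  (M_HOME, evStart) → (M_HOME, announce)
  (M_HOME, evDetect) → (M_SCAN, spin_ccw)
  (M_HOME, evTimeout) → (M_FOLLOW, spin_cw)
  (M_HOME, evStop) → (M_FOLLOW, announce)
  (M_HOME, evClear) → (M_HOME, motors_off)  ← event matches
event = evClear selects (M_HOME, motors_off)

mode=M_HOME action=motors_off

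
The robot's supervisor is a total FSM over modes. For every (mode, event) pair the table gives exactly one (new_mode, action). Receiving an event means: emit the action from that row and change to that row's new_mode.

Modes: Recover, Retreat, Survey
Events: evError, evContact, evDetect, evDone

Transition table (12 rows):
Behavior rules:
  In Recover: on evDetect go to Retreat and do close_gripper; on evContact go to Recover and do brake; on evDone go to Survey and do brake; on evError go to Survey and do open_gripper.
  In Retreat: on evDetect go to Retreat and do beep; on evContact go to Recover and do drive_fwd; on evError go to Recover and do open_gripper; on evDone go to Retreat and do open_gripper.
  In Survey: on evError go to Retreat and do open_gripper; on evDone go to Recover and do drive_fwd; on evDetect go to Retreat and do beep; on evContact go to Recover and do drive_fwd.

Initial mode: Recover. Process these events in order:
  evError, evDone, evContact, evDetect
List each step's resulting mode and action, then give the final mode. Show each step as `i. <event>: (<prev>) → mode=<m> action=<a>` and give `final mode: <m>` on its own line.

final mode: Retreat

1. evError: (Recover) → mode=Survey action=open_gripper
2. evDone: (Survey) → mode=Recover action=drive_fwd
3. evContact: (Recover) → mode=Recover action=brake
4. evDetect: (Recover) → mode=Retreat action=close_gripper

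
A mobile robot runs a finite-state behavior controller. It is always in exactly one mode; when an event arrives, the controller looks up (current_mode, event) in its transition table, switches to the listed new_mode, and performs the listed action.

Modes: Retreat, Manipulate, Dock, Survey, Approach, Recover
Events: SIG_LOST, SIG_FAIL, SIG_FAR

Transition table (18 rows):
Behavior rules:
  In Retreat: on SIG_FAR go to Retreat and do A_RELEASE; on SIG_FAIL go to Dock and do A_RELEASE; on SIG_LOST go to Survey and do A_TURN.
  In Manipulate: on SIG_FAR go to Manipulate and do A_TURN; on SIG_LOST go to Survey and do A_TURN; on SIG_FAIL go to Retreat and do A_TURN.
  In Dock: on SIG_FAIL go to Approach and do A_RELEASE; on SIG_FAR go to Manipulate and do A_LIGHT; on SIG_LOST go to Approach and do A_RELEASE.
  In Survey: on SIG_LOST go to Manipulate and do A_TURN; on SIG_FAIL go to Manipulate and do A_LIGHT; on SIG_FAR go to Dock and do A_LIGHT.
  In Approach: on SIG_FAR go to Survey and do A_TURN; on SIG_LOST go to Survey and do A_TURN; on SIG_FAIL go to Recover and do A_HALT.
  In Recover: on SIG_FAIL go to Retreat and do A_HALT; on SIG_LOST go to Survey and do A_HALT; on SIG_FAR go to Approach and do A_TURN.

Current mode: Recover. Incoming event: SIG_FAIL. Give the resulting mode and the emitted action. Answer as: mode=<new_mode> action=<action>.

mode=Retreat action=A_HALT

current mode = Recover; filter table to that mode:
  (Recover, SIG_FAIL) → (Retreat, A_HALT)  ← event matches
  (Recover, SIG_LOST) → (Survey, A_HALT)
  (Recover, SIG_FAR) → (Approach, A_TURN)
event = SIG_FAIL selects (Retreat, A_HALT)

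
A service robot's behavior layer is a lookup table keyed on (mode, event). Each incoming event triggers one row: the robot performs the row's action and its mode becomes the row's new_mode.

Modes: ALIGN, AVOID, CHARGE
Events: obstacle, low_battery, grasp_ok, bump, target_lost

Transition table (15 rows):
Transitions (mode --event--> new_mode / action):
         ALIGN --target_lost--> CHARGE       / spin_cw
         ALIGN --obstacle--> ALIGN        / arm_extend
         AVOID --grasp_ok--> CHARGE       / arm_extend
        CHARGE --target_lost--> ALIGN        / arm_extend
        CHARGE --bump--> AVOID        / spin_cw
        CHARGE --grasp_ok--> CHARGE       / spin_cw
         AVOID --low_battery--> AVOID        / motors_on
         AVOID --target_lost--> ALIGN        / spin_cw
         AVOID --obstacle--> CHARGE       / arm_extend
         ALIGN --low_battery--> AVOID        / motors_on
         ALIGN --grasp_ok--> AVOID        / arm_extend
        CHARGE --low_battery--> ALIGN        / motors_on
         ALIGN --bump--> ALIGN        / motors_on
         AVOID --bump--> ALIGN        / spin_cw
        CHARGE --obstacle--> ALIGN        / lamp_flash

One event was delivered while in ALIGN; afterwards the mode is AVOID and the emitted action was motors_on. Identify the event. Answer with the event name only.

try obstacle: (ALIGN, obstacle) → (ALIGN, arm_extend)
try low_battery: (ALIGN, low_battery) → (AVOID, motors_on)  ← matches
try grasp_ok: (ALIGN, grasp_ok) → (AVOID, arm_extend)
try bump: (ALIGN, bump) → (ALIGN, motors_on)
try target_lost: (ALIGN, target_lost) → (CHARGE, spin_cw)

low_battery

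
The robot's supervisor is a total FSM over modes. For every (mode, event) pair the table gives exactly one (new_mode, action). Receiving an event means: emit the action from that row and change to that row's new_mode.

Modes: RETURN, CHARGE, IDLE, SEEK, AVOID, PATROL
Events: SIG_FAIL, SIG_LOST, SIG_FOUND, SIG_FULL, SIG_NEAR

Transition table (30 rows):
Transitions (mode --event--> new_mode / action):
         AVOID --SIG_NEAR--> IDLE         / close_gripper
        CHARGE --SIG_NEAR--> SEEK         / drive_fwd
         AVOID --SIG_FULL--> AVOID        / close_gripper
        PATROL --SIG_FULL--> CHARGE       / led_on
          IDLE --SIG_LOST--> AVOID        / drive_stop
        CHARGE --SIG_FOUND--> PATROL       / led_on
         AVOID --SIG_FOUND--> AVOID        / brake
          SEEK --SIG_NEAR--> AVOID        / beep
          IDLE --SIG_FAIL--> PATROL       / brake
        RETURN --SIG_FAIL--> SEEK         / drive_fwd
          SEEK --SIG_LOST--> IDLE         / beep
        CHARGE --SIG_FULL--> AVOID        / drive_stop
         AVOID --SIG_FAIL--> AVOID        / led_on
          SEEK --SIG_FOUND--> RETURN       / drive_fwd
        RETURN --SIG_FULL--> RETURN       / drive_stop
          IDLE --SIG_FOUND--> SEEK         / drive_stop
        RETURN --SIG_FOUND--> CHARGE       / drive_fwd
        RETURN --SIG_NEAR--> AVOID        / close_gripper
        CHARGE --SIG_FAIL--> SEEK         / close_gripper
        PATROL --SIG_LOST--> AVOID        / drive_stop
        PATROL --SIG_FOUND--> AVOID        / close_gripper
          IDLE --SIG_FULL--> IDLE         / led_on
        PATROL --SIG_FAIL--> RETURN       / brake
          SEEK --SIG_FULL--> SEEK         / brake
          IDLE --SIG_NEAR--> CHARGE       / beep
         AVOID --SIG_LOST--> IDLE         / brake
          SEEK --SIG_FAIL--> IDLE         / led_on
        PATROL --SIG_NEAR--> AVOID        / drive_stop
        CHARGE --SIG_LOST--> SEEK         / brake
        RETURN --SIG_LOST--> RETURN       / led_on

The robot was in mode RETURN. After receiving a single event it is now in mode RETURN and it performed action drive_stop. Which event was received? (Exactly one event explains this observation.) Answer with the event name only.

try SIG_FAIL: (RETURN, SIG_FAIL) → (SEEK, drive_fwd)
try SIG_LOST: (RETURN, SIG_LOST) → (RETURN, led_on)
try SIG_FOUND: (RETURN, SIG_FOUND) → (CHARGE, drive_fwd)
try SIG_FULL: (RETURN, SIG_FULL) → (RETURN, drive_stop)  ← matches
try SIG_NEAR: (RETURN, SIG_NEAR) → (AVOID, close_gripper)

SIG_FULL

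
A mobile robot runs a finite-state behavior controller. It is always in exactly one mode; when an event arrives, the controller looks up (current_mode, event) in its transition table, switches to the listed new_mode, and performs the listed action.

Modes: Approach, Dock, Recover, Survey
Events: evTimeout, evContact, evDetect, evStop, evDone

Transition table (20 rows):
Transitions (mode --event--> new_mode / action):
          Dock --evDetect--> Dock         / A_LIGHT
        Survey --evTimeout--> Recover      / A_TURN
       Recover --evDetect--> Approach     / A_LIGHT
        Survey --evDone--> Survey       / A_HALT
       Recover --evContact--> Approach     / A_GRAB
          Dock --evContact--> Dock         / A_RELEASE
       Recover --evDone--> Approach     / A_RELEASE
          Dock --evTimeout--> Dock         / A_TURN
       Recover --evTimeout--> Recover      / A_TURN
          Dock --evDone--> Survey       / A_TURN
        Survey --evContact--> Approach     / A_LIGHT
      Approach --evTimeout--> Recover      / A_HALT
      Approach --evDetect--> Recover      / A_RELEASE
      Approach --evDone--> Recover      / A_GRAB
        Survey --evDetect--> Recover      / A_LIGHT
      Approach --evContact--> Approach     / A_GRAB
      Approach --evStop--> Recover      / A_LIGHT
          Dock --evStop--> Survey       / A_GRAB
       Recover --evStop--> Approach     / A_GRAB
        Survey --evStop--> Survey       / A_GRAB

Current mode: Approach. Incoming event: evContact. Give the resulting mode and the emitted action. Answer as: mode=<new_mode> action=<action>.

mode=Approach action=A_GRAB

current mode = Approach; filter table to that mode:
  (Approach, evTimeout) → (Recover, A_HALT)
  (Approach, evDetect) → (Recover, A_RELEASE)
  (Approach, evDone) → (Recover, A_GRAB)
  (Approach, evContact) → (Approach, A_GRAB)  ← event matches
  (Approach, evStop) → (Recover, A_LIGHT)
event = evContact selects (Approach, A_GRAB)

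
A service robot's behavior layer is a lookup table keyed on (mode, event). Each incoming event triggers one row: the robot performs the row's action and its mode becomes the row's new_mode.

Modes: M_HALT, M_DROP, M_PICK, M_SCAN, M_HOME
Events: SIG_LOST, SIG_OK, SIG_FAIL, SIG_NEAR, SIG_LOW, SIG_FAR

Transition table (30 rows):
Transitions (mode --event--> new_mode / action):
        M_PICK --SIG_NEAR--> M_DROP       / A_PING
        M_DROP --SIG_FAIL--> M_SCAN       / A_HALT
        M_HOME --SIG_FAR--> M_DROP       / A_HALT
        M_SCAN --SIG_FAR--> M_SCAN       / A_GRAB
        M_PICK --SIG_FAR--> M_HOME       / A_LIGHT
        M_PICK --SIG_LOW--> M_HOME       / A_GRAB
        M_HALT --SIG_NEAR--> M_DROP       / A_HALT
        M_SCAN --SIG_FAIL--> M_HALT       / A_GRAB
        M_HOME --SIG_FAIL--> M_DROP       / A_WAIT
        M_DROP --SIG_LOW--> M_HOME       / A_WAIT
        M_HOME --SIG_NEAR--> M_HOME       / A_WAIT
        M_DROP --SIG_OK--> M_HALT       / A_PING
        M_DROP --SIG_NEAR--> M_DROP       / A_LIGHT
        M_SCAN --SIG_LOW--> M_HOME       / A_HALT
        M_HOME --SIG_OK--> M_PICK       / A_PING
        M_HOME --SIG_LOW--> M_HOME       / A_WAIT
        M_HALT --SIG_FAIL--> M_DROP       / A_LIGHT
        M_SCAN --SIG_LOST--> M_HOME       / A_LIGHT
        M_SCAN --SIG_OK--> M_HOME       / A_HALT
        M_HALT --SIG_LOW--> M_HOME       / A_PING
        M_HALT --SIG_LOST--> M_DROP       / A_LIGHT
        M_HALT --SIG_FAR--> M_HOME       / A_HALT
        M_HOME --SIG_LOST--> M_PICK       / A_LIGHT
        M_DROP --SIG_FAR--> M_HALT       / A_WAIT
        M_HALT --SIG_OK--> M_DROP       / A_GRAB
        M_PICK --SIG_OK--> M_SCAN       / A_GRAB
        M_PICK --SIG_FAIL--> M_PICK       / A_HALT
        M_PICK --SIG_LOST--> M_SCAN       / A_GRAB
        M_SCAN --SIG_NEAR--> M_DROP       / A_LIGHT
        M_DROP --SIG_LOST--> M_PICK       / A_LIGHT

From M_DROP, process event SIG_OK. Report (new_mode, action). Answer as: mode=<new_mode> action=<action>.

current mode = M_DROP; filter table to that mode:
  (M_DROP, SIG_FAIL) → (M_SCAN, A_HALT)
  (M_DROP, SIG_LOW) → (M_HOME, A_WAIT)
  (M_DROP, SIG_OK) → (M_HALT, A_PING)  ← event matches
  (M_DROP, SIG_NEAR) → (M_DROP, A_LIGHT)
  (M_DROP, SIG_FAR) → (M_HALT, A_WAIT)
  (M_DROP, SIG_LOST) → (M_PICK, A_LIGHT)
event = SIG_OK selects (M_HALT, A_PING)

mode=M_HALT action=A_PING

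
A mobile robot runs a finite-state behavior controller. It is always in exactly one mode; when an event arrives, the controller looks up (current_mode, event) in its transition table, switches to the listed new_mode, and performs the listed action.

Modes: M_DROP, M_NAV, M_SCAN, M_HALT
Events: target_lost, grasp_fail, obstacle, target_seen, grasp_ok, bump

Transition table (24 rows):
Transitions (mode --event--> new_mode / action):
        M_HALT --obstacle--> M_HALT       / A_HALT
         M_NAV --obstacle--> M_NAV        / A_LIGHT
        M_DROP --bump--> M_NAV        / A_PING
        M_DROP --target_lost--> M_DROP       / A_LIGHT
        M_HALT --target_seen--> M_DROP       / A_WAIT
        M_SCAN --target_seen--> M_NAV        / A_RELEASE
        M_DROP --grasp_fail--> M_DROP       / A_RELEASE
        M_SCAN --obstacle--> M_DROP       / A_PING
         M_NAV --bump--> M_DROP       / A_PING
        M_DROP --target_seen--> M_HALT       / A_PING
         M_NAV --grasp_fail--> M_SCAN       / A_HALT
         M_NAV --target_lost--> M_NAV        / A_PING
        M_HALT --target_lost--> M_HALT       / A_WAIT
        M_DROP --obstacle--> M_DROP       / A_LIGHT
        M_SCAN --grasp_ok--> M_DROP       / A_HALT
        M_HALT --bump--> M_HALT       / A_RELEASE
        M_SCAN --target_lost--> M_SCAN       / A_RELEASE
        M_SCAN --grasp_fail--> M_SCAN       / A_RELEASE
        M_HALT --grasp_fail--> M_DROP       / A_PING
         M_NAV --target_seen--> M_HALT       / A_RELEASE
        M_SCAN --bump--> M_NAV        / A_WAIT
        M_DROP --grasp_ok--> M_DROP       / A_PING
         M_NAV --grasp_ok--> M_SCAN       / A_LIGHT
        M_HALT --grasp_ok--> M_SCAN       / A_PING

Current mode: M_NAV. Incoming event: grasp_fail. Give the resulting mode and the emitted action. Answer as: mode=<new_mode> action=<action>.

current mode = M_NAV; filter table to that mode:
  (M_NAV, obstacle) → (M_NAV, A_LIGHT)
  (M_NAV, bump) → (M_DROP, A_PING)
  (M_NAV, grasp_fail) → (M_SCAN, A_HALT)  ← event matches
  (M_NAV, target_lost) → (M_NAV, A_PING)
  (M_NAV, target_seen) → (M_HALT, A_RELEASE)
  (M_NAV, grasp_ok) → (M_SCAN, A_LIGHT)
event = grasp_fail selects (M_SCAN, A_HALT)

mode=M_SCAN action=A_HALT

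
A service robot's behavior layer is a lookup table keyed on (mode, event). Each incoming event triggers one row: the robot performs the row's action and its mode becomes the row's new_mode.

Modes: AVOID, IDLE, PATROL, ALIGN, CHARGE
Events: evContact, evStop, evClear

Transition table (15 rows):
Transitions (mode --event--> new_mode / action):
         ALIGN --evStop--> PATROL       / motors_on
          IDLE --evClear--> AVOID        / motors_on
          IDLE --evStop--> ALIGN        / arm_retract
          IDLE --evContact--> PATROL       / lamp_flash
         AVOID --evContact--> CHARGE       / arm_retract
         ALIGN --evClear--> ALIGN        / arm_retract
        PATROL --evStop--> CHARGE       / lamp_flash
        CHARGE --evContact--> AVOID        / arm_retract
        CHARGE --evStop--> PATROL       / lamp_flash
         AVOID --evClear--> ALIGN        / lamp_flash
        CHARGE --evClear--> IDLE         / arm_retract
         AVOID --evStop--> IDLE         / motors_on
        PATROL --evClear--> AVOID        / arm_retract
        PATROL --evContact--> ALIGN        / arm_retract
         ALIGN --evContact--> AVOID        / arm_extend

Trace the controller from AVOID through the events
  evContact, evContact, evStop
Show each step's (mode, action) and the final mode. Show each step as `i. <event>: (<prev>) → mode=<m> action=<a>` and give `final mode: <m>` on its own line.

final mode: IDLE

1. evContact: (AVOID) → mode=CHARGE action=arm_retract
2. evContact: (CHARGE) → mode=AVOID action=arm_retract
3. evStop: (AVOID) → mode=IDLE action=motors_on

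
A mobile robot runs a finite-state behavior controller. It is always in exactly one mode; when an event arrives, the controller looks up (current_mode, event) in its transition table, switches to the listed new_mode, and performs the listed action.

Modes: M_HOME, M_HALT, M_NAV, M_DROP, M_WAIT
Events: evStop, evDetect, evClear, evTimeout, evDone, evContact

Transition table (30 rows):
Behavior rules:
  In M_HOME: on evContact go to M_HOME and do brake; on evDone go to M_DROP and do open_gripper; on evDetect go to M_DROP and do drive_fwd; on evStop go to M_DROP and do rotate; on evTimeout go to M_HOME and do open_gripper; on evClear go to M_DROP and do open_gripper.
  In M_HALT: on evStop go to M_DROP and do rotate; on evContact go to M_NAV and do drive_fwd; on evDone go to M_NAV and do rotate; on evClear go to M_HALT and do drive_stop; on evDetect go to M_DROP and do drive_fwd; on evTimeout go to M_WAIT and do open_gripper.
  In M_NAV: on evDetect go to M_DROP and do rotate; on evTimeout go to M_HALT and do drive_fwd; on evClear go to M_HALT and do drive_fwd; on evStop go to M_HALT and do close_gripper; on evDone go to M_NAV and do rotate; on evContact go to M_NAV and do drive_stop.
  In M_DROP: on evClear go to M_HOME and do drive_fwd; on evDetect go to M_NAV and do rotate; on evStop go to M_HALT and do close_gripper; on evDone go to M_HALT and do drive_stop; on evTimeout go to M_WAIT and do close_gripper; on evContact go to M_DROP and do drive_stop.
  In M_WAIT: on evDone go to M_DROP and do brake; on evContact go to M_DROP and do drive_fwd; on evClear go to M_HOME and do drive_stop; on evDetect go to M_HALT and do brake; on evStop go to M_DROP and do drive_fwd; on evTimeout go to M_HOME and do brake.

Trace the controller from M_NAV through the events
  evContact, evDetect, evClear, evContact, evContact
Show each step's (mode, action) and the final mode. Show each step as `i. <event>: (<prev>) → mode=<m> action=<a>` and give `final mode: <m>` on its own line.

1. evContact: (M_NAV) → mode=M_NAV action=drive_stop
2. evDetect: (M_NAV) → mode=M_DROP action=rotate
3. evClear: (M_DROP) → mode=M_HOME action=drive_fwd
4. evContact: (M_HOME) → mode=M_HOME action=brake
5. evContact: (M_HOME) → mode=M_HOME action=brake

final mode: M_HOME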